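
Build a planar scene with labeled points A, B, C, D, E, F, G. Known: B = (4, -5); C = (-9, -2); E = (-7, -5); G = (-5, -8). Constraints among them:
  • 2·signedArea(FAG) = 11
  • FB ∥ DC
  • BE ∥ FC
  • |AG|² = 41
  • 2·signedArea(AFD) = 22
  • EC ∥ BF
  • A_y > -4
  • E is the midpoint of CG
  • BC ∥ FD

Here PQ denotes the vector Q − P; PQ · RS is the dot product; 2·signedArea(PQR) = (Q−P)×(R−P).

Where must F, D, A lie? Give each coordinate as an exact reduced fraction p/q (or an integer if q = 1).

1. F_x = 2  [BE ∥ FC ∩ EC ∥ BF]
2. F_y = -2  [BE ∥ FC ∩ EC ∥ BF]
   → F = (2, -2)
3. D_x = -11  [FB ∥ DC ∩ BC ∥ FD]
4. D_y = 1  [FB ∥ DC ∩ BC ∥ FD]
   → D = (-11, 1)
5. A_x = -1  [2·signedArea(AFD) = 22 ∩ 2·signedArea(FAG) = 11]
6. A_y = -3  [2·signedArea(AFD) = 22 ∩ 2·signedArea(FAG) = 11]
   → A = (-1, -3)

A = (-1, -3)
D = (-11, 1)
F = (2, -2)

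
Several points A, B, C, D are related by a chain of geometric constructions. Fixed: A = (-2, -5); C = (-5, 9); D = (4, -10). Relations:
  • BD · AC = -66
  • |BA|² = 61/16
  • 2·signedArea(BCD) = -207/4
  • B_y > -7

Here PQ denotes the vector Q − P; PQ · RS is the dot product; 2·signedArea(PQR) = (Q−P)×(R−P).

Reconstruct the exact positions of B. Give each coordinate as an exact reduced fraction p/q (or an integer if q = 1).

B = (-1/2, -25/4)

1. B_x = -1/2  [2·signedArea(BCD) = -207/4 ∩ BD · AC = -66]
2. B_y = -25/4  [2·signedArea(BCD) = -207/4 ∩ BD · AC = -66]
   → B = (-1/2, -25/4)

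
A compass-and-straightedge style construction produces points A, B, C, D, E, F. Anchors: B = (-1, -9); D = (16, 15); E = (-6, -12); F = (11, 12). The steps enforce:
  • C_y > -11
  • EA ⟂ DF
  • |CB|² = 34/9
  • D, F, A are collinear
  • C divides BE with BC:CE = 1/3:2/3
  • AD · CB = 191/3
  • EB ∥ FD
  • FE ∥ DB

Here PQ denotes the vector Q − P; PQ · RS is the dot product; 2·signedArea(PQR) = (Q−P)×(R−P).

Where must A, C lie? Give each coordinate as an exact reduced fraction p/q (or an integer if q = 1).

1. A_x = -411/34  [D, F, A are collinear ∩ EA ⟂ DF]
2. A_y = -63/34  [D, F, A are collinear ∩ EA ⟂ DF]
   → A = (-411/34, -63/34)
3. C_x = -8/3  [C divides BE with BC:CE = 1/3:2/3]
4. C_y = -10  [C divides BE with BC:CE = 1/3:2/3]
   → C = (-8/3, -10)

A = (-411/34, -63/34)
C = (-8/3, -10)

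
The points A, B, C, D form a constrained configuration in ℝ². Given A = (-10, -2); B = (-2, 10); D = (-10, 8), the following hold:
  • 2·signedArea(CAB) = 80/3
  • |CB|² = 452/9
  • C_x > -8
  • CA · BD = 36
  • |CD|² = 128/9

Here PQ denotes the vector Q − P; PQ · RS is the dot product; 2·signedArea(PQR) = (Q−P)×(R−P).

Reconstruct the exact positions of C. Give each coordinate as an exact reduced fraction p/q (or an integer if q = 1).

C = (-22/3, 16/3)

1. C_x = -22/3  [CA · BD = 36 ∩ 2·signedArea(CAB) = 80/3]
2. C_y = 16/3  [CA · BD = 36 ∩ 2·signedArea(CAB) = 80/3]
   → C = (-22/3, 16/3)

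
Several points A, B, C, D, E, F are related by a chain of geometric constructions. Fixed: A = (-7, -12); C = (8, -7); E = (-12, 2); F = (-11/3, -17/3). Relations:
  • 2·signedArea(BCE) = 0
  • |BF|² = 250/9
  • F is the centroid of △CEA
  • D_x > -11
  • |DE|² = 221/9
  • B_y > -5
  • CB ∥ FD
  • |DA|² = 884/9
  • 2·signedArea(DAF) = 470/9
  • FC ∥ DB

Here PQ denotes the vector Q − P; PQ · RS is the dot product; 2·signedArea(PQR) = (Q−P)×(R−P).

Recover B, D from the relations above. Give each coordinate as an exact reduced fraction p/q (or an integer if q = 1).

B = (4/3, -4)
D = (-31/3, -8/3)

1. D_x = -31/3  [line -19/3·x + 10/3·y + -509/9 = 0 ∩ |DA|² = 884/9]
2. D_y = -8/3  [line -19/3·x + 10/3·y + -509/9 = 0 ∩ |DA|² = 884/9]
   → D = (-31/3, -8/3)
3. B_x = 4/3  [2·signedArea(BCE) = 0 ∩ FC ∥ DB]
4. B_y = -4  [2·signedArea(BCE) = 0 ∩ FC ∥ DB]
   → B = (4/3, -4)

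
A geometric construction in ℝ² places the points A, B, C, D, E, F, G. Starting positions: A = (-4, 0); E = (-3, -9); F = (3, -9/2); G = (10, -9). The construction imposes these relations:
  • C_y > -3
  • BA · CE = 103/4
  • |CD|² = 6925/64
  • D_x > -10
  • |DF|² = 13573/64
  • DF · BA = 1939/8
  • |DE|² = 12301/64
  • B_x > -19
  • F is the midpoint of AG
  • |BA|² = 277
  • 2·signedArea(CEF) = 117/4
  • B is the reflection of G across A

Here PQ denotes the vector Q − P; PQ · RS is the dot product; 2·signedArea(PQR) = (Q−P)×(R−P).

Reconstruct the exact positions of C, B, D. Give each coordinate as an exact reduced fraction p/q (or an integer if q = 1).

B = (-18, 9)
C = (-1/2, -9/4)
D = (-37/4, 27/8)

1. B_x = -18  [B is the reflection of G across A]
2. B_y = 9  [B is the reflection of G across A]
   → B = (-18, 9)
3. D_x = -37/4  [line -14·x + 9·y + -1279/8 = 0 ∩ |DF|² = 13573/64]
4. D_y = 27/8  [line -14·x + 9·y + -1279/8 = 0 ∩ |DF|² = 13573/64]
   → D = (-37/4, 27/8)
5. C_x = -1/2  [2·signedArea(CEF) = 117/4 ∩ BA · CE = 103/4]
6. C_y = -9/4  [2·signedArea(CEF) = 117/4 ∩ BA · CE = 103/4]
   → C = (-1/2, -9/4)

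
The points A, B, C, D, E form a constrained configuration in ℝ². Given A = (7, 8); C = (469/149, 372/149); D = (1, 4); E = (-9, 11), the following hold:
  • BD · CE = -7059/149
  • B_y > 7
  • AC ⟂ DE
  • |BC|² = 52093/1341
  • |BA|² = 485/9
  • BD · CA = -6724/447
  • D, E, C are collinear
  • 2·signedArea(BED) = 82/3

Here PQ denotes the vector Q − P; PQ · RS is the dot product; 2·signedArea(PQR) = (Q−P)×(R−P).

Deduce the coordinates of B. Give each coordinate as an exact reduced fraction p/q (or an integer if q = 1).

B = (-1/3, 23/3)

1. B_x = -1/3  [2·signedArea(BED) = 82/3 ∩ BD · CE = -7059/149]
2. B_y = 23/3  [2·signedArea(BED) = 82/3 ∩ BD · CE = -7059/149]
   → B = (-1/3, 23/3)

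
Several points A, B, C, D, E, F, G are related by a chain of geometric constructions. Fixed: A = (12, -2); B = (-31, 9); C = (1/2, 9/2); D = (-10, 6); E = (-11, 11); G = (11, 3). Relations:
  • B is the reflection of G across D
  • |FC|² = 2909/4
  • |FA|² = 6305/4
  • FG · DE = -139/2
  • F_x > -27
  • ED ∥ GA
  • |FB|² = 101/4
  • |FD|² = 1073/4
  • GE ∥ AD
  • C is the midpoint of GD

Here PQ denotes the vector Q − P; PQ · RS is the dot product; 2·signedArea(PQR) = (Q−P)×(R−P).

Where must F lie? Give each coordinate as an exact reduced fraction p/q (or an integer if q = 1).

1. F_x = -26  [line 1·x + -5·y + 147/2 = 0 ∩ |FB|² = 101/4]
2. F_y = 19/2  [line 1·x + -5·y + 147/2 = 0 ∩ |FB|² = 101/4]
   → F = (-26, 19/2)

F = (-26, 19/2)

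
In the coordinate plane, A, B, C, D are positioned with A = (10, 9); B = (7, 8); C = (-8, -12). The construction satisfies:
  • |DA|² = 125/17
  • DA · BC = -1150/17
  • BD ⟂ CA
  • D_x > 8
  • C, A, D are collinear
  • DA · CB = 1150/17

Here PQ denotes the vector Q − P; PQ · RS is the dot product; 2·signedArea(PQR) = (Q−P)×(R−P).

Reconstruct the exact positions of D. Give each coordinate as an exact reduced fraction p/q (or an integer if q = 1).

1. D_x = 140/17  [C, A, D are collinear ∩ BD ⟂ CA]
2. D_y = 118/17  [C, A, D are collinear ∩ BD ⟂ CA]
   → D = (140/17, 118/17)

D = (140/17, 118/17)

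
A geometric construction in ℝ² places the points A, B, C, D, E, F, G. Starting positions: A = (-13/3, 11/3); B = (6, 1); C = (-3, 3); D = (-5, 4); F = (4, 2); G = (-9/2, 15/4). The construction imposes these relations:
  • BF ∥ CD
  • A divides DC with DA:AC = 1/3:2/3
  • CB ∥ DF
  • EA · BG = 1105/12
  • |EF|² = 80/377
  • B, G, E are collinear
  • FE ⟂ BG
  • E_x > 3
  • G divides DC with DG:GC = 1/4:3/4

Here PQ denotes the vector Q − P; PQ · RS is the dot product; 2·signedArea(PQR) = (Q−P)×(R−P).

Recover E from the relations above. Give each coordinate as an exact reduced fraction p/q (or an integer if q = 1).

1. E_x = 1464/377  [B, G, E are collinear ∩ FE ⟂ BG]
2. E_y = 586/377  [B, G, E are collinear ∩ FE ⟂ BG]
   → E = (1464/377, 586/377)

E = (1464/377, 586/377)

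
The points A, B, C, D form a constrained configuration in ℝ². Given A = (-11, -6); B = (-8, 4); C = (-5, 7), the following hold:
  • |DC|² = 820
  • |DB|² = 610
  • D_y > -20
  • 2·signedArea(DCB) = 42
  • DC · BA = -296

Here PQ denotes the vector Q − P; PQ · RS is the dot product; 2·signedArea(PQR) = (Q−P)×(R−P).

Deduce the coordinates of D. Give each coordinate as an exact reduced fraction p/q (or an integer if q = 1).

D = (-17, -19)

1. D_x = -17  [DC · BA = -296 ∩ 2·signedArea(DCB) = 42]
2. D_y = -19  [DC · BA = -296 ∩ 2·signedArea(DCB) = 42]
   → D = (-17, -19)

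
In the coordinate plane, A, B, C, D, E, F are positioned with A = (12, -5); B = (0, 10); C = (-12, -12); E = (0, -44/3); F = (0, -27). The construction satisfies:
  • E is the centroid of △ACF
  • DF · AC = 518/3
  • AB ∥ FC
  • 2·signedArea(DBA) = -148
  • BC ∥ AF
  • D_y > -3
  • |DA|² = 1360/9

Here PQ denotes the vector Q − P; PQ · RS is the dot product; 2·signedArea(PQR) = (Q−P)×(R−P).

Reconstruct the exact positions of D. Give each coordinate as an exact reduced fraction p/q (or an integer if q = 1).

1. D_x = 0  [DF · AC = 518/3 ∩ 2·signedArea(DBA) = -148]
2. D_y = -7/3  [DF · AC = 518/3 ∩ 2·signedArea(DBA) = -148]
   → D = (0, -7/3)

D = (0, -7/3)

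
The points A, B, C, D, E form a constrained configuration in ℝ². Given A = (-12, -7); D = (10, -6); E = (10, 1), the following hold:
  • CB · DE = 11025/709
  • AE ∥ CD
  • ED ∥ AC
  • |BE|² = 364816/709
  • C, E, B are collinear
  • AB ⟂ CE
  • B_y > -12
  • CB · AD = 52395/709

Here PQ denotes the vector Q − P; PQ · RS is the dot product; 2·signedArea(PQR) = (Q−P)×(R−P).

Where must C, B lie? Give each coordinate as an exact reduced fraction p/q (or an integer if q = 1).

B = (-6198/709, -8351/709)
C = (-12, -14)

1. C_x = -12  [AE ∥ CD ∩ ED ∥ AC]
2. C_y = -14  [AE ∥ CD ∩ ED ∥ AC]
   → C = (-12, -14)
3. B_x = -6198/709  [C, E, B are collinear ∩ AB ⟂ CE]
4. B_y = -8351/709  [C, E, B are collinear ∩ AB ⟂ CE]
   → B = (-6198/709, -8351/709)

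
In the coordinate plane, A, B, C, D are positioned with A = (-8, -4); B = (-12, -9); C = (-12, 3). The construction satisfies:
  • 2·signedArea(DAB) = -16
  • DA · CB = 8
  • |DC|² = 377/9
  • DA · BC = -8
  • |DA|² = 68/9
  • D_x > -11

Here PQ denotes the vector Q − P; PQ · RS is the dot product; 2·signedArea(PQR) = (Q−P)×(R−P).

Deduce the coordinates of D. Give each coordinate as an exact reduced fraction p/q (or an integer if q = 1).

1. D_x = -32/3  [DA · BC = -8 ∩ 2·signedArea(DAB) = -16]
2. D_y = -10/3  [DA · BC = -8 ∩ 2·signedArea(DAB) = -16]
   → D = (-32/3, -10/3)

D = (-32/3, -10/3)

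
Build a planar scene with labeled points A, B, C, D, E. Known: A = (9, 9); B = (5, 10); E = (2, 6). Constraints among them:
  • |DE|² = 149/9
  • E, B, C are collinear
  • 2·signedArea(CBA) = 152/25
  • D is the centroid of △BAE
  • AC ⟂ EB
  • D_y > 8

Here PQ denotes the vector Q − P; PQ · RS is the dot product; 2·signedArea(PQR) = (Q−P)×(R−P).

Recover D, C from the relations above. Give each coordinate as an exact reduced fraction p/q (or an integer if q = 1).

C = (149/25, 282/25)
D = (16/3, 25/3)

1. D_x = 16/3  [D is the centroid of △BAE]
2. D_y = 25/3  [D is the centroid of △BAE]
   → D = (16/3, 25/3)
3. C_x = 149/25  [E, B, C are collinear ∩ AC ⟂ EB]
4. C_y = 282/25  [E, B, C are collinear ∩ AC ⟂ EB]
   → C = (149/25, 282/25)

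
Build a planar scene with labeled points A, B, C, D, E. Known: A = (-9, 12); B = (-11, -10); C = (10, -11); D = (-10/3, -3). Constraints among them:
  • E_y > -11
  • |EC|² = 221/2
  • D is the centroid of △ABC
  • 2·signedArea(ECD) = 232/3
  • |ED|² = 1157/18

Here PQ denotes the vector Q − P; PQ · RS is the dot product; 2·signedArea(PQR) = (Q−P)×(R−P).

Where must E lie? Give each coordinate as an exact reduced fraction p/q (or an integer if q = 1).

1. E_x = -1/2  [line -8·x + -40/3·y + -144 = 0 ∩ |EC|² = 221/2]
2. E_y = -21/2  [line -8·x + -40/3·y + -144 = 0 ∩ |EC|² = 221/2]
   → E = (-1/2, -21/2)

E = (-1/2, -21/2)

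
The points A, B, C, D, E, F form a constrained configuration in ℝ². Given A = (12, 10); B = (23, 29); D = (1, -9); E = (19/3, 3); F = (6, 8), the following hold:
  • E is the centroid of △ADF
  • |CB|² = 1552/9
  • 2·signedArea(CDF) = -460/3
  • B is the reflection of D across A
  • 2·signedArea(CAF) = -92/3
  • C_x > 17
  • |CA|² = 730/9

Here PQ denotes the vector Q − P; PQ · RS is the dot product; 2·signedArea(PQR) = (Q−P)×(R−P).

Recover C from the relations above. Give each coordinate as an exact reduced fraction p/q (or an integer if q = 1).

C = (53/3, 17)

1. C_x = 53/3  [2·signedArea(CDF) = -460/3 ∩ 2·signedArea(CAF) = -92/3]
2. C_y = 17  [2·signedArea(CDF) = -460/3 ∩ 2·signedArea(CAF) = -92/3]
   → C = (53/3, 17)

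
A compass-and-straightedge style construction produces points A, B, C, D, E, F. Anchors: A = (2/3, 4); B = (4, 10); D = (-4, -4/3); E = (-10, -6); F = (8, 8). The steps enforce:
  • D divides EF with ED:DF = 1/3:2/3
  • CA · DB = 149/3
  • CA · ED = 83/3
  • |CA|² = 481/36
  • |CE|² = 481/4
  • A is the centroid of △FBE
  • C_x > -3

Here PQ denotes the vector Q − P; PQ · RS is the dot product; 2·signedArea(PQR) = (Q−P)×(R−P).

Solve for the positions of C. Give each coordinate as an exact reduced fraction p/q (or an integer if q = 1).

1. C_x = -2  [CA · DB = 149/3 ∩ CA · ED = 83/3]
2. C_y = 3/2  [CA · DB = 149/3 ∩ CA · ED = 83/3]
   → C = (-2, 3/2)

C = (-2, 3/2)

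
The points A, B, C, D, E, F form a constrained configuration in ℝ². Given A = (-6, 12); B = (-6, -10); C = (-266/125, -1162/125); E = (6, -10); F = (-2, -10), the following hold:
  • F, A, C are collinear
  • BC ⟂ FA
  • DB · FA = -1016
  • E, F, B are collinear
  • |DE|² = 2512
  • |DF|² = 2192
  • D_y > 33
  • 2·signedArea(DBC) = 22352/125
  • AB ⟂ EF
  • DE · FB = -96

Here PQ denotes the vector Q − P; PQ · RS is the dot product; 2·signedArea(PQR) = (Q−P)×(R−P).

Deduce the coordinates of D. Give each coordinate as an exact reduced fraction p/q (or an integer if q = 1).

1. D_x = -18  [DE · FB = -96 ∩ 2·signedArea(DBC) = 22352/125]
2. D_y = 34  [DE · FB = -96 ∩ 2·signedArea(DBC) = 22352/125]
   → D = (-18, 34)

D = (-18, 34)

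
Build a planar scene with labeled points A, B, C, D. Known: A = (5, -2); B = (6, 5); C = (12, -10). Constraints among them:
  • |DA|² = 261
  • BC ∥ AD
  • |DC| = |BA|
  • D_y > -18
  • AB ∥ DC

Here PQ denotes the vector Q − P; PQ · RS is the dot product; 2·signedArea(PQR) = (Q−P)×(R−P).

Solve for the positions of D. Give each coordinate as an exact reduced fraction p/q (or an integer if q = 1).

1. D_x = 11  [AB ∥ DC ∩ BC ∥ AD]
2. D_y = -17  [AB ∥ DC ∩ BC ∥ AD]
   → D = (11, -17)

D = (11, -17)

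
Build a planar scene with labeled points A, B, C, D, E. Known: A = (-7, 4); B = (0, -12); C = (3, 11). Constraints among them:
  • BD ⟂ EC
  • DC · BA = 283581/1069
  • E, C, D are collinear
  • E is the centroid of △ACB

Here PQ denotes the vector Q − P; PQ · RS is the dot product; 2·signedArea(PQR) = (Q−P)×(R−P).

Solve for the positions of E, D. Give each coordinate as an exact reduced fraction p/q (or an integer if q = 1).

D = (-6270/1069, -10111/1069)
E = (-4/3, 1)

1. E_x = -4/3  [E is the centroid of △ACB]
2. E_y = 1  [E is the centroid of △ACB]
   → E = (-4/3, 1)
3. D_x = -6270/1069  [E, C, D are collinear ∩ BD ⟂ EC]
4. D_y = -10111/1069  [E, C, D are collinear ∩ BD ⟂ EC]
   → D = (-6270/1069, -10111/1069)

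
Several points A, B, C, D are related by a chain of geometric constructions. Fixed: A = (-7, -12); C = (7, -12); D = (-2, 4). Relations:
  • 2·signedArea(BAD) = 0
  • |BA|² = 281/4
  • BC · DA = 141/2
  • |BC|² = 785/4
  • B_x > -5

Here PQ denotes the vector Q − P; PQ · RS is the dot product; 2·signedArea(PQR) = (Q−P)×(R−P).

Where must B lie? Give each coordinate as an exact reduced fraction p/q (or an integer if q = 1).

1. B_x = -9/2  [2·signedArea(BAD) = 0 ∩ BC · DA = 141/2]
2. B_y = -4  [2·signedArea(BAD) = 0 ∩ BC · DA = 141/2]
   → B = (-9/2, -4)

B = (-9/2, -4)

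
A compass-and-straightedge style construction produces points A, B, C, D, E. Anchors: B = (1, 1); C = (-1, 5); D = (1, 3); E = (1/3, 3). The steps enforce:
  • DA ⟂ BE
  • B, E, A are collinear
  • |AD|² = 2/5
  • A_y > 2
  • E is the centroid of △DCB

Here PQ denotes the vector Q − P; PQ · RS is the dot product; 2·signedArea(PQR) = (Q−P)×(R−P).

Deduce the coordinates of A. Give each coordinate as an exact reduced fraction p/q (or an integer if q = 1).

A = (2/5, 14/5)

1. A_x = 2/5  [B, E, A are collinear ∩ DA ⟂ BE]
2. A_y = 14/5  [B, E, A are collinear ∩ DA ⟂ BE]
   → A = (2/5, 14/5)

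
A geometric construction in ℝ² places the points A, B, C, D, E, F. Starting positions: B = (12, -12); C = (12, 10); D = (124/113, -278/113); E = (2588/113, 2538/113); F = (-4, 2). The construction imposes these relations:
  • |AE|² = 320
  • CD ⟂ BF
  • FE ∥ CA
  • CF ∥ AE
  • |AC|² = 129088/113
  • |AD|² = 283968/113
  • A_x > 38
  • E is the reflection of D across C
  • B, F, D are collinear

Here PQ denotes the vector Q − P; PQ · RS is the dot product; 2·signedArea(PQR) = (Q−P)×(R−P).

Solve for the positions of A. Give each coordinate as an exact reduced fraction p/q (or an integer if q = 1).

1. A_x = 4396/113  [CF ∥ AE ∩ FE ∥ CA]
2. A_y = 3442/113  [CF ∥ AE ∩ FE ∥ CA]
   → A = (4396/113, 3442/113)

A = (4396/113, 3442/113)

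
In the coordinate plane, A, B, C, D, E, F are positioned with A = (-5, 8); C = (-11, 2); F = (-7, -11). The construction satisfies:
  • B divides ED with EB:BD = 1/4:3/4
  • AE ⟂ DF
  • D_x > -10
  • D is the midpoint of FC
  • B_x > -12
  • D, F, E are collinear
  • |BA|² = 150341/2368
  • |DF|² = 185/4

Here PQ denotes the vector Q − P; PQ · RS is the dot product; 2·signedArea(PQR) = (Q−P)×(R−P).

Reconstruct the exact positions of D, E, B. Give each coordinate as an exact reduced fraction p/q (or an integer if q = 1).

1. D_x = -9  [D is the midpoint of FC]
2. D_y = -9/2  [D is the midpoint of FC]
   → D = (-9, -9/2)
3. E_x = -2251/185  [D, F, E are collinear ∩ AE ⟂ DF]
4. E_y = 1072/185  [D, F, E are collinear ∩ AE ⟂ DF]
   → E = (-2251/185, 1072/185)
5. B_x = -4209/370  [B divides ED with EB:BD = 1/4:3/4]
6. B_y = 4767/1480  [B divides ED with EB:BD = 1/4:3/4]
   → B = (-4209/370, 4767/1480)

B = (-4209/370, 4767/1480)
D = (-9, -9/2)
E = (-2251/185, 1072/185)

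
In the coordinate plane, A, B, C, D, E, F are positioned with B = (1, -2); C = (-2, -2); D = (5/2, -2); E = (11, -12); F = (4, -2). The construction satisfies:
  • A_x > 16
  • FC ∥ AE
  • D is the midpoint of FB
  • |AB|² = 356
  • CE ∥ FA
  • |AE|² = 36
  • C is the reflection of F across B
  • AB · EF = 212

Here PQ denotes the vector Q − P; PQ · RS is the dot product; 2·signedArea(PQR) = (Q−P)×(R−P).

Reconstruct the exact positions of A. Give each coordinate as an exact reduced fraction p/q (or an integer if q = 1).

A = (17, -12)

1. A_x = 17  [FC ∥ AE ∩ CE ∥ FA]
2. A_y = -12  [FC ∥ AE ∩ CE ∥ FA]
   → A = (17, -12)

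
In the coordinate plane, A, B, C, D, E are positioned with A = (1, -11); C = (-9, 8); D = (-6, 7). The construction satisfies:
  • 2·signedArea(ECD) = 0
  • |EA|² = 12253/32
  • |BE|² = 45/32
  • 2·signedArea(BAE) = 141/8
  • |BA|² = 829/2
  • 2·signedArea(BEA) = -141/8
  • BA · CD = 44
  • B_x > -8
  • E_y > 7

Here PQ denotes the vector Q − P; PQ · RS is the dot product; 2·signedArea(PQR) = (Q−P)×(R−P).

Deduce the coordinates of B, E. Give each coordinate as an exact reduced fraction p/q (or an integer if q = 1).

1. B_x = -15/2  [line -3·x + 1·y + -30 = 0 ∩ |BA|² = 829/2]
2. B_y = 15/2  [line -3·x + 1·y + -30 = 0 ∩ |BA|² = 829/2]
   → B = (-15/2, 15/2)
3. E_x = -51/8  [2·signedArea(BAE) = 141/8 ∩ 2·signedArea(ECD) = 0]
4. E_y = 57/8  [2·signedArea(BAE) = 141/8 ∩ 2·signedArea(ECD) = 0]
   → E = (-51/8, 57/8)

B = (-15/2, 15/2)
E = (-51/8, 57/8)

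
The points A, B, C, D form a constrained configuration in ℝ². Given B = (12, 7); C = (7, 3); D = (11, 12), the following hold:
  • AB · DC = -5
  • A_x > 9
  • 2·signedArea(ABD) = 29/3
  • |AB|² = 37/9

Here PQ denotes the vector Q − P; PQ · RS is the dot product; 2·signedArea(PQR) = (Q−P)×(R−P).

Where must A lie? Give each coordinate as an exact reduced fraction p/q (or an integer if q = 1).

1. A_x = 10  [2·signedArea(ABD) = 29/3 ∩ AB · DC = -5]
2. A_y = 22/3  [2·signedArea(ABD) = 29/3 ∩ AB · DC = -5]
   → A = (10, 22/3)

A = (10, 22/3)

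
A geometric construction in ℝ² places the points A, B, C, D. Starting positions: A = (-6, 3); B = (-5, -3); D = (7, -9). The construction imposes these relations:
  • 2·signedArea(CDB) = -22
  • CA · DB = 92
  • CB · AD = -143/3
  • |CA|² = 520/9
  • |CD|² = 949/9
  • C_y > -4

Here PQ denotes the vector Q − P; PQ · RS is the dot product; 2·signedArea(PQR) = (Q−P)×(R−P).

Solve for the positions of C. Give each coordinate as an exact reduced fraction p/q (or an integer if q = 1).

C = (-4/3, -3)

1. C_x = -4/3  [CA · DB = 92 ∩ CB · AD = -143/3]
2. C_y = -3  [CA · DB = 92 ∩ CB · AD = -143/3]
   → C = (-4/3, -3)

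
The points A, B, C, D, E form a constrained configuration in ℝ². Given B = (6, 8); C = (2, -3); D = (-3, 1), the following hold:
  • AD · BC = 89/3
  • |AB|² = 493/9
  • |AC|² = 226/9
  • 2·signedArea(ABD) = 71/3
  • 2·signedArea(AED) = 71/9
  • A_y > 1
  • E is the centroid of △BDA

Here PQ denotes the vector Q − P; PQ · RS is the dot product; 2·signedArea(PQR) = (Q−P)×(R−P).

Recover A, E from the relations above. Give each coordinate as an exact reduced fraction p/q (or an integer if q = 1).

A = (5/3, 2)
E = (14/9, 11/3)

1. A_x = 5/3  [AD · BC = 89/3 ∩ 2·signedArea(ABD) = 71/3]
2. A_y = 2  [AD · BC = 89/3 ∩ 2·signedArea(ABD) = 71/3]
   → A = (5/3, 2)
3. E_x = 14/9  [E is the centroid of △BDA]
4. E_y = 11/3  [E is the centroid of △BDA]
   → E = (14/9, 11/3)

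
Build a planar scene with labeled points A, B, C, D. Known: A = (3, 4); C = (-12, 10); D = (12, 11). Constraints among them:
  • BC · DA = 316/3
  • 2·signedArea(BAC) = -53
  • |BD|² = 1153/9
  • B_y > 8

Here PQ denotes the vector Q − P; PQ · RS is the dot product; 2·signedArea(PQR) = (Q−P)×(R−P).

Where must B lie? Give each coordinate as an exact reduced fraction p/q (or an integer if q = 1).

B = (1, 25/3)

1. B_x = 1  [2·signedArea(BAC) = -53 ∩ BC · DA = 316/3]
2. B_y = 25/3  [2·signedArea(BAC) = -53 ∩ BC · DA = 316/3]
   → B = (1, 25/3)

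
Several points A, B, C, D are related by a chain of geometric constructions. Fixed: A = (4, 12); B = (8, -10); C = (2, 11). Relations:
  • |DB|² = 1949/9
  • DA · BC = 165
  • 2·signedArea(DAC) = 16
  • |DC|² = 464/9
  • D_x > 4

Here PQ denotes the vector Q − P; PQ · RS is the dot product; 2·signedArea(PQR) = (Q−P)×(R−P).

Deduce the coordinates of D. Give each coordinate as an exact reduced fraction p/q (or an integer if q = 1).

1. D_x = 14/3  [DA · BC = 165 ∩ 2·signedArea(DAC) = 16]
2. D_y = 13/3  [DA · BC = 165 ∩ 2·signedArea(DAC) = 16]
   → D = (14/3, 13/3)

D = (14/3, 13/3)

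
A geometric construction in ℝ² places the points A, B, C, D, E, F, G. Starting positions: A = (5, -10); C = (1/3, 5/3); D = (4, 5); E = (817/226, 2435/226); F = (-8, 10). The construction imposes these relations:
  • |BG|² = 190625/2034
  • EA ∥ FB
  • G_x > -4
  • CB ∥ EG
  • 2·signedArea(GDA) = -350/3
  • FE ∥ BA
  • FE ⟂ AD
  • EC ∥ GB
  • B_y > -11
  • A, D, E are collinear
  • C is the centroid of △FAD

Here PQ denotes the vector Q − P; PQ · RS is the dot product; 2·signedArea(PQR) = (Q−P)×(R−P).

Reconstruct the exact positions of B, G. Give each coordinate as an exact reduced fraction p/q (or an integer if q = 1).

B = (-1495/226, -2435/226)
G = (-10/3, -5/3)

1. B_x = -1495/226  [FE ∥ BA ∩ EA ∥ FB]
2. B_y = -2435/226  [FE ∥ BA ∩ EA ∥ FB]
   → B = (-1495/226, -2435/226)
3. G_x = -10/3  [EC ∥ GB ∩ CB ∥ EG]
4. G_y = -5/3  [EC ∥ GB ∩ CB ∥ EG]
   → G = (-10/3, -5/3)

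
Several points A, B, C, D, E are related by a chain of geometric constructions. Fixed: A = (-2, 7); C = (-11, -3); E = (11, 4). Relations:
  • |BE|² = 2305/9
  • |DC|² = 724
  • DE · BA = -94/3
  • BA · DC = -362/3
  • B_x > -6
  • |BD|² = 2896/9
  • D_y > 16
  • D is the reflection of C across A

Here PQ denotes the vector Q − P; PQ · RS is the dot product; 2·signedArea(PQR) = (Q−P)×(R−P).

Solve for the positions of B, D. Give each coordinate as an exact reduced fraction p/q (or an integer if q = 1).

1. D_x = 7  [D is the reflection of C across A]
2. D_y = 17  [D is the reflection of C across A]
   → D = (7, 17)
3. B_x = -5  [BA · DC = -362/3 ∩ DE · BA = -94/3]
4. B_y = 11/3  [BA · DC = -362/3 ∩ DE · BA = -94/3]
   → B = (-5, 11/3)

B = (-5, 11/3)
D = (7, 17)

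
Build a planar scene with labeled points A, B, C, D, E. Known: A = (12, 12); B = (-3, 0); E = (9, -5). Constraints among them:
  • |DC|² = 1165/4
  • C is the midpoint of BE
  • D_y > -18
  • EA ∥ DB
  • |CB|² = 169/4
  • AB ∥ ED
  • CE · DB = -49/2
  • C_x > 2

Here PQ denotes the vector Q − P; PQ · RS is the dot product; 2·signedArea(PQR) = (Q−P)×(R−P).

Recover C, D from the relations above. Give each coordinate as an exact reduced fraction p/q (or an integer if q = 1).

C = (3, -5/2)
D = (-6, -17)

1. C_x = 3  [C is the midpoint of BE]
2. C_y = -5/2  [C is the midpoint of BE]
   → C = (3, -5/2)
3. D_x = -6  [EA ∥ DB ∩ AB ∥ ED]
4. D_y = -17  [EA ∥ DB ∩ AB ∥ ED]
   → D = (-6, -17)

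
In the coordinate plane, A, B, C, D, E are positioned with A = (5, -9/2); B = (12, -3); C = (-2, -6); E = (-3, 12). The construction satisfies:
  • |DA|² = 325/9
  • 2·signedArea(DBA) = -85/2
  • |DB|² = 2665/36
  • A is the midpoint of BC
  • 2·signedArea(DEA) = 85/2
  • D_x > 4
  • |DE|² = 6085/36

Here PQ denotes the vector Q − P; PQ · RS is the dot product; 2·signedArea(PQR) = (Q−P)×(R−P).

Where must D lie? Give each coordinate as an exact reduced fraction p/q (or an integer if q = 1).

D = (14/3, 3/2)

1. D_x = 14/3  [2·signedArea(DEA) = 85/2 ∩ 2·signedArea(DBA) = -85/2]
2. D_y = 3/2  [2·signedArea(DEA) = 85/2 ∩ 2·signedArea(DBA) = -85/2]
   → D = (14/3, 3/2)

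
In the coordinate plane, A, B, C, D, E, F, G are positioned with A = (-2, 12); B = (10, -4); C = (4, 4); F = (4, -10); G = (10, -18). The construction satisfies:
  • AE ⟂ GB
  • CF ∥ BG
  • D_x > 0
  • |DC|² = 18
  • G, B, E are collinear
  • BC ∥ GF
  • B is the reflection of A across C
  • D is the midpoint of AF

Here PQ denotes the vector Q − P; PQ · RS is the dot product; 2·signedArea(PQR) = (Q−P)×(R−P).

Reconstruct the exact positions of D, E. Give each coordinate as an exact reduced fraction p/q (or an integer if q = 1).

D = (1, 1)
E = (10, 12)

1. D_x = 1  [D is the midpoint of AF]
2. D_y = 1  [D is the midpoint of AF]
   → D = (1, 1)
3. E_x = 10  [G, B, E are collinear ∩ AE ⟂ GB]
4. E_y = 12  [G, B, E are collinear ∩ AE ⟂ GB]
   → E = (10, 12)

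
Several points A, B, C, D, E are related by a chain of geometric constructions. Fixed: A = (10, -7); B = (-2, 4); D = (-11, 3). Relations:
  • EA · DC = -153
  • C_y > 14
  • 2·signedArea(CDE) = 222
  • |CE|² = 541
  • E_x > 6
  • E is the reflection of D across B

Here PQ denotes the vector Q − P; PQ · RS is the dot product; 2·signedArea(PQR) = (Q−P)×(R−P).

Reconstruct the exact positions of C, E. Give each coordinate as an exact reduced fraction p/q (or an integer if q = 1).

C = (-14, 15)
E = (7, 5)

1. E_x = 7  [E is the reflection of D across B]
2. E_y = 5  [E is the reflection of D across B]
   → E = (7, 5)
3. C_x = -14  [2·signedArea(CDE) = 222 ∩ EA · DC = -153]
4. C_y = 15  [2·signedArea(CDE) = 222 ∩ EA · DC = -153]
   → C = (-14, 15)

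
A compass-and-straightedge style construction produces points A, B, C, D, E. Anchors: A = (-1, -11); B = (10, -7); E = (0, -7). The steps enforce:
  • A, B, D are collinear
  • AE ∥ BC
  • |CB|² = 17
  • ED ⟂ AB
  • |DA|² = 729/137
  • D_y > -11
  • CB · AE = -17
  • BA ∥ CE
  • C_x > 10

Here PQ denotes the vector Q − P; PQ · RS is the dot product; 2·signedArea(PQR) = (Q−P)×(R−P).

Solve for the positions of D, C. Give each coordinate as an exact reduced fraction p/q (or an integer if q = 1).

1. D_x = 160/137  [A, B, D are collinear ∩ ED ⟂ AB]
2. D_y = -1399/137  [A, B, D are collinear ∩ ED ⟂ AB]
   → D = (160/137, -1399/137)
3. C_x = 11  [BA ∥ CE ∩ AE ∥ BC]
4. C_y = -3  [BA ∥ CE ∩ AE ∥ BC]
   → C = (11, -3)

C = (11, -3)
D = (160/137, -1399/137)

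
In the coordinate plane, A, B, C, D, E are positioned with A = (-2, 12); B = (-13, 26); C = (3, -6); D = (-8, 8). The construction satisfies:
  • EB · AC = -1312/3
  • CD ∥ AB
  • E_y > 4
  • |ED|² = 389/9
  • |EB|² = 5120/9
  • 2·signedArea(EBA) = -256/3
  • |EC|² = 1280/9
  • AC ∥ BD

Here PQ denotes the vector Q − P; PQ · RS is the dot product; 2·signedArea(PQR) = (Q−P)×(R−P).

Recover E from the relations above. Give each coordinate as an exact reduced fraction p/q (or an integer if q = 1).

E = (-7/3, 14/3)

1. E_x = -7/3  [2·signedArea(EBA) = -256/3 ∩ EB · AC = -1312/3]
2. E_y = 14/3  [2·signedArea(EBA) = -256/3 ∩ EB · AC = -1312/3]
   → E = (-7/3, 14/3)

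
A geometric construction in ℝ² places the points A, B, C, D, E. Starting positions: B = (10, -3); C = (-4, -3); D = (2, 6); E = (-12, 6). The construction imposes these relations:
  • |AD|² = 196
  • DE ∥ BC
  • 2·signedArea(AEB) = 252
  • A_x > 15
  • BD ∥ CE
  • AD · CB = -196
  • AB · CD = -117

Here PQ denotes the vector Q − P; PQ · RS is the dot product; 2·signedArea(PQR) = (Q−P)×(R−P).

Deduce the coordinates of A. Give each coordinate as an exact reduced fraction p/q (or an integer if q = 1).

1. A_x = 16  [AD · CB = -196 ∩ 2·signedArea(AEB) = 252]
2. A_y = 6  [AD · CB = -196 ∩ 2·signedArea(AEB) = 252]
   → A = (16, 6)

A = (16, 6)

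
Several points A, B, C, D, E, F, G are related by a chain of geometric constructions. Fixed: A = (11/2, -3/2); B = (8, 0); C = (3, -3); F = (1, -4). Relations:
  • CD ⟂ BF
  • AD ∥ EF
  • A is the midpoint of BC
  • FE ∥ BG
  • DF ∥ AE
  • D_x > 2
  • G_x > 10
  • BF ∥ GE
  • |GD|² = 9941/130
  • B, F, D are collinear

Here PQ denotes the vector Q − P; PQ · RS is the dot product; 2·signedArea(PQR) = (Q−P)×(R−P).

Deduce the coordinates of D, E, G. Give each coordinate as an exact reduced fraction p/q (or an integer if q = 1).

D = (191/65, -188/65)
E = (463/130, -339/130)
G = (1373/130, 181/130)

1. D_x = 191/65  [B, F, D are collinear ∩ CD ⟂ BF]
2. D_y = -188/65  [B, F, D are collinear ∩ CD ⟂ BF]
   → D = (191/65, -188/65)
3. E_x = 463/130  [AD ∥ EF ∩ DF ∥ AE]
4. E_y = -339/130  [AD ∥ EF ∩ DF ∥ AE]
   → E = (463/130, -339/130)
5. G_x = 1373/130  [BF ∥ GE ∩ FE ∥ BG]
6. G_y = 181/130  [BF ∥ GE ∩ FE ∥ BG]
   → G = (1373/130, 181/130)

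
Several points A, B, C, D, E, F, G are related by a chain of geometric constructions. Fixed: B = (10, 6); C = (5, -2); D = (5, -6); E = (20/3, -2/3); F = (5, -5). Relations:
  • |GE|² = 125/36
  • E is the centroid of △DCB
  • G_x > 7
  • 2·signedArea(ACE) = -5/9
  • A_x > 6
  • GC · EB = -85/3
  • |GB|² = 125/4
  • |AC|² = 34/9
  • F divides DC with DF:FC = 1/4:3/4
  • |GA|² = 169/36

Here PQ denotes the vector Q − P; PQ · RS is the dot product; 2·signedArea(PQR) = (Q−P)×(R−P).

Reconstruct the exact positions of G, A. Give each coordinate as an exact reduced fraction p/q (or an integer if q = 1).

1. G_x = 15/2  [line -10/3·x + -20/3·y + 95/3 = 0 ∩ |GB|² = 125/4]
2. G_y = 1  [line -10/3·x + -20/3·y + 95/3 = 0 ∩ |GB|² = 125/4]
   → G = (15/2, 1)
3. A_x = 20/3  [line -4/3·x + 5/3·y + 95/9 = 0 ∩ |AC|² = 34/9]
4. A_y = -1  [line -4/3·x + 5/3·y + 95/9 = 0 ∩ |AC|² = 34/9]
   → A = (20/3, -1)

A = (20/3, -1)
G = (15/2, 1)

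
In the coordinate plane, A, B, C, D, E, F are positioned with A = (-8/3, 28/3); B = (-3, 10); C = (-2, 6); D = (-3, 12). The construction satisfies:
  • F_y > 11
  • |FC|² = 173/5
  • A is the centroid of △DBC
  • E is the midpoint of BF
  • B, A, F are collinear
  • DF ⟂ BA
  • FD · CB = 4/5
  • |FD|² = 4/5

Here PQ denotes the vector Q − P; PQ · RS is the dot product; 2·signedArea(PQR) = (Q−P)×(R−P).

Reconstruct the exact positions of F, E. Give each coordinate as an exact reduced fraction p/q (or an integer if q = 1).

E = (-17/5, 54/5)
F = (-19/5, 58/5)

1. F_x = -19/5  [B, A, F are collinear ∩ DF ⟂ BA]
2. F_y = 58/5  [B, A, F are collinear ∩ DF ⟂ BA]
   → F = (-19/5, 58/5)
3. E_x = -17/5  [E is the midpoint of BF]
4. E_y = 54/5  [E is the midpoint of BF]
   → E = (-17/5, 54/5)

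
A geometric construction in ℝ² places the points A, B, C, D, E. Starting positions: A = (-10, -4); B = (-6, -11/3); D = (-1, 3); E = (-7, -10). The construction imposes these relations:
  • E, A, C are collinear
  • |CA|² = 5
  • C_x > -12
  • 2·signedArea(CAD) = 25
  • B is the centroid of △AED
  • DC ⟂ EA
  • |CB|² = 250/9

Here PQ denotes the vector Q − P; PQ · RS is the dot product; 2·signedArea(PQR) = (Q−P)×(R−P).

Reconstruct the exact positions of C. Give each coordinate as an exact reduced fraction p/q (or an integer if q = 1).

1. C_x = -11  [E, A, C are collinear ∩ DC ⟂ EA]
2. C_y = -2  [E, A, C are collinear ∩ DC ⟂ EA]
   → C = (-11, -2)

C = (-11, -2)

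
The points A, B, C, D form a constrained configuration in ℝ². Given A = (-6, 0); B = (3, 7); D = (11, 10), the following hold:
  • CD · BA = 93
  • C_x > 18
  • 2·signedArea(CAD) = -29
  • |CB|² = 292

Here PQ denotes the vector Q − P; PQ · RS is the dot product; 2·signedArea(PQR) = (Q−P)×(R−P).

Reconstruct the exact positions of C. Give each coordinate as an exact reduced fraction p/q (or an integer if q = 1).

C = (19, 13)

1. C_x = 19  [CD · BA = 93 ∩ 2·signedArea(CAD) = -29]
2. C_y = 13  [CD · BA = 93 ∩ 2·signedArea(CAD) = -29]
   → C = (19, 13)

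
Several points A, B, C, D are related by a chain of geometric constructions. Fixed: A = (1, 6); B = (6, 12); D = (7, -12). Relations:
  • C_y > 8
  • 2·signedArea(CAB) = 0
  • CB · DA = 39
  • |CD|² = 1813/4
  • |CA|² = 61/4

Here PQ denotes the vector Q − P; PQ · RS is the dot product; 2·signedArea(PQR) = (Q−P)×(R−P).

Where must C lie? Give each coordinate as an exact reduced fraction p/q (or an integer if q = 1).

C = (7/2, 9)

1. C_x = 7/2  [2·signedArea(CAB) = 0 ∩ CB · DA = 39]
2. C_y = 9  [2·signedArea(CAB) = 0 ∩ CB · DA = 39]
   → C = (7/2, 9)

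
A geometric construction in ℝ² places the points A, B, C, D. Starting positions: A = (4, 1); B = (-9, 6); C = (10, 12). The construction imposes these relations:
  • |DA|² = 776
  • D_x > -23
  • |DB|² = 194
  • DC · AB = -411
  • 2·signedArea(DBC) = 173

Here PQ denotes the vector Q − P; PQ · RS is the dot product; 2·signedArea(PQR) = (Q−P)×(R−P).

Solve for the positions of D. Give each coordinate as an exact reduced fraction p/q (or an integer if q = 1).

D = (-22, 11)

1. D_x = -22  [DC · AB = -411 ∩ 2·signedArea(DBC) = 173]
2. D_y = 11  [DC · AB = -411 ∩ 2·signedArea(DBC) = 173]
   → D = (-22, 11)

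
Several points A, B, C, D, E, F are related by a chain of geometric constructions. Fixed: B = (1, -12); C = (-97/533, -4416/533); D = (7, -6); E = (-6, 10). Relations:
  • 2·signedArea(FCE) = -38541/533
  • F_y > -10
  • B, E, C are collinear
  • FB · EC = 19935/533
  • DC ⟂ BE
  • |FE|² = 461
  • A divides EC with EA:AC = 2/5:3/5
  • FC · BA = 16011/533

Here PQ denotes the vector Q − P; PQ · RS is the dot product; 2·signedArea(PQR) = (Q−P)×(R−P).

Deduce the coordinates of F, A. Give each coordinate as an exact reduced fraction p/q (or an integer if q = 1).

1. F_x = 4  [2·signedArea(FCE) = -38541/533 ∩ FB · EC = 19935/533]
2. F_y = -9  [2·signedArea(FCE) = -38541/533 ∩ FB · EC = 19935/533]
   → F = (4, -9)
3. A_x = -9788/2665  [A divides EC with EA:AC = 2/5:3/5]
4. A_y = 7158/2665  [A divides EC with EA:AC = 2/5:3/5]
   → A = (-9788/2665, 7158/2665)

A = (-9788/2665, 7158/2665)
F = (4, -9)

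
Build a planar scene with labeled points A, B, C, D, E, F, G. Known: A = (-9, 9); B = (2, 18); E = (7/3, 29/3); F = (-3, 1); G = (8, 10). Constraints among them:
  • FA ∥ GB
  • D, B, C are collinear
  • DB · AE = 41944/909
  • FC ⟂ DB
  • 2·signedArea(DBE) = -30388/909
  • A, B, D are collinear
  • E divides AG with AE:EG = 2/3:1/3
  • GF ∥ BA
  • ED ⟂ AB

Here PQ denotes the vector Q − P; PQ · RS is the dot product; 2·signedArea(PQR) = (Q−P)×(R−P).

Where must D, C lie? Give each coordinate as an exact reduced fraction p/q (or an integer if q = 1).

C = (-942/101, 882/101)
D = (-571/303, 1497/101)

1. D_x = -571/303  [A, B, D are collinear ∩ ED ⟂ AB]
2. D_y = 1497/101  [A, B, D are collinear ∩ ED ⟂ AB]
   → D = (-571/303, 1497/101)
3. C_x = -942/101  [D, B, C are collinear ∩ FC ⟂ DB]
4. C_y = 882/101  [D, B, C are collinear ∩ FC ⟂ DB]
   → C = (-942/101, 882/101)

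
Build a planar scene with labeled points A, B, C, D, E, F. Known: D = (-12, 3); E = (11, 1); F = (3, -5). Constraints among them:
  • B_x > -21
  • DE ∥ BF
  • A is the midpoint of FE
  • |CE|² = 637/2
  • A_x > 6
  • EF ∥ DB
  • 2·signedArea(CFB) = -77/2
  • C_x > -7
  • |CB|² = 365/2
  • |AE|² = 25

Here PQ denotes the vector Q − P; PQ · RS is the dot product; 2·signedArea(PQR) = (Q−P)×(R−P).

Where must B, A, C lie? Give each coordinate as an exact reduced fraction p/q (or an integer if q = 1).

A = (7, -2)
B = (-20, -3)
C = (-13/2, -5/2)

1. B_x = -20  [DE ∥ BF ∩ EF ∥ DB]
2. B_y = -3  [DE ∥ BF ∩ EF ∥ DB]
   → B = (-20, -3)
3. A_x = 7  [A is the midpoint of FE]
4. A_y = -2  [A is the midpoint of FE]
   → A = (7, -2)
5. C_x = -13/2  [line -2·x + -23·y + -141/2 = 0 ∩ |CB|² = 365/2]
6. C_y = -5/2  [line -2·x + -23·y + -141/2 = 0 ∩ |CB|² = 365/2]
   → C = (-13/2, -5/2)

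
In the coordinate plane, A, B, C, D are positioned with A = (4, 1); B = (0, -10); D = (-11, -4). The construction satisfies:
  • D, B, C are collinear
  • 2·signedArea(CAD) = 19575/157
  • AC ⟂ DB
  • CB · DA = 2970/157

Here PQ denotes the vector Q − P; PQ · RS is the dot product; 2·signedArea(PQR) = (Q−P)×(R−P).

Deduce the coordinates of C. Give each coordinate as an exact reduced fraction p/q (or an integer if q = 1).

C = (-242/157, -1438/157)

1. C_x = -242/157  [D, B, C are collinear ∩ AC ⟂ DB]
2. C_y = -1438/157  [D, B, C are collinear ∩ AC ⟂ DB]
   → C = (-242/157, -1438/157)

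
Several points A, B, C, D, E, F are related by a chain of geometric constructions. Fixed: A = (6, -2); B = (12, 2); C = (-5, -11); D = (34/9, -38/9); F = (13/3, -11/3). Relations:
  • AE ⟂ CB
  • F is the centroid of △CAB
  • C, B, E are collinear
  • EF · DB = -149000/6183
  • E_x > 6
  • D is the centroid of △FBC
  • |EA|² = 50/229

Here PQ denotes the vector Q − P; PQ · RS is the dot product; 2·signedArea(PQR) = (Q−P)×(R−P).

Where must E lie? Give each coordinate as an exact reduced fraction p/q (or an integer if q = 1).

E = (1439/229, -543/229)

1. E_x = 1439/229  [C, B, E are collinear ∩ AE ⟂ CB]
2. E_y = -543/229  [C, B, E are collinear ∩ AE ⟂ CB]
   → E = (1439/229, -543/229)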